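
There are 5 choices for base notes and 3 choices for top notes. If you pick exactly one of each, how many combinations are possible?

By the multiplication principle: 5 x 3.

Final answer: 15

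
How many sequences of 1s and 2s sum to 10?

Condition on the final move: it is a 1-step (f(n-1) ways to get there) or a 2-step (f(n-2) ways), so f(n) = f(n-1) + f(n-2), with f(1)=1, f(2)=2.
Computing successive values: f(1)=1, f(2)=2, f(3)=3, f(4)=5, f(5)=8, f(6)=13, f(7)=21, f(8)=34, f(9)=55, f(10)=89.

Final answer: 89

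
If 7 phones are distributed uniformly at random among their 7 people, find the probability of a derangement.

Use the recurrence D(n) = (n-1)(D(n-1) + D(n-2)) with D(0)=1, D(1)=0.
Building up: D(2)=1, D(3)=2, D(4)=9, D(5)=44, D(6)=265, D(7)=1854.
Total arrangements: 7! = 5040.
Probability = D(7)/7! = 103/280.

Final answer: D(7)/7! = 1854/5040 = 0.367857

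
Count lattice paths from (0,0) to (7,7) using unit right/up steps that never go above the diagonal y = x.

Total monotonic paths to (7,7): C(14,7) = 3432.
A path is bad iff it touches y = x + 1; reflecting its initial segment maps bad paths bijectively onto all paths to (6,8), of which there are C(14,8) = 3003.
Valid Dyck paths: 3432 - 3003.
(Equivalently, C_{7} = C(14,7)/8 = 3432/8.)

Final answer: C_{7} = 429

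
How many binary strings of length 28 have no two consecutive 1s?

A valid string ends in 0 (append to any length-(n-1) valid string) or in 01 (append to any length-(n-2) valid string), so a(n) = a(n-1) + a(n-2) with a(1)=2, a(2)=3.
Iterating the recurrence: a(1)=2, a(2)=3, a(3)=5, a(4)=8, a(5)=13, a(6)=21, a(7)=34, a(8)=55, a(9)=89, a(10)=144, a(11)=233, a(12)=377, a(13)=610, a(14)=987, a(15)=1597, a(16)=2584, a(17)=4181, a(18)=6765, a(19)=10946, a(20)=17711, a(21)=28657, a(22)=46368, a(23)=75025, a(24)=121393, a(25)=196418, a(26)=317811, a(27)=514229, a(28)=832040.

Final answer: 832040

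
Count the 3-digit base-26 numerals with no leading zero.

These are the integers in [26^2, 26^3), so the count is 26^3 - 26^2 = 25 x 26^2.

Final answer: 16900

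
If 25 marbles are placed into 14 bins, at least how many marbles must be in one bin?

By the pigeonhole principle: ceiling(25/14).

Final answer: 2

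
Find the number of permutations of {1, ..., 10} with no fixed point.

Derangements satisfy D(n) = (n-1)(D(n-1) + D(n-2)), starting from D(0)=1, D(1)=0.
Building up: D(2)=1, D(3)=2, D(4)=9, D(5)=44, D(6)=265, D(7)=1854, D(8)=14833, D(9)=133496.
D(10) = 9 x (D(9) + D(8)) = 9 x (133496 + 14833).

Final answer: D(10) = 1334961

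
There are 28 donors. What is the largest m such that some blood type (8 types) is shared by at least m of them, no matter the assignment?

There are 8 possible values for blood type (8 types). With 28 donors and 8 categories, by pigeonhole: ceiling(28/8).

Final answer: 4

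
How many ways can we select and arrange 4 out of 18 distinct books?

P(18,4) = 18!/(18-4)! = 18!/14!.

Final answer: P(18,4) = 73440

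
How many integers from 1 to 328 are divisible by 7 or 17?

Multiples of 7: 46. Multiples of 17: 19. Of both (lcm=119): 2.
By inclusion-exclusion: 46 + 19 - 2.

Final answer: 63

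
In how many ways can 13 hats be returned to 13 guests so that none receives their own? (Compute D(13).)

Derangements satisfy D(n) = (n-1)(D(n-1) + D(n-2)), starting from D(0)=1, D(1)=0.
D(2) = 1 x (0 + 1) = 1
D(3) = 2 x (1 + 0) = 2
D(4) = 3 x (2 + 1) = 9
D(5) = 4 x (9 + 2) = 44
D(6) = 5 x (44 + 9) = 265
D(7) = 6 x (265 + 44) = 1854
D(8) = 7 x (1854 + 265) = 14833
D(9) = 8 x (14833 + 1854) = 133496
D(10) = 9 x (133496 + 14833) = 1334961
D(11) = 10 x (1334961 + 133496) = 14684570
D(12) = 11 x (14684570 + 1334961) = 176214841
D(13) = 12 x (D(12) + D(11)) = 12 x (176214841 + 14684570)

Final answer: D(13) = 2290792932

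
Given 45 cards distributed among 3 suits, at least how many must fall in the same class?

By pigeonhole with 45 objects and 3 categories: ceiling(45/3).

Final answer: 15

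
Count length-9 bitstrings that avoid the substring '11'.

Let a(n) count valid strings. If the last bit is 0 the prefix is any valid string of length n-1; if it is 1 the string must end in 01 with a valid prefix of length n-2. So a(n) = a(n-1) + a(n-2), a(1)=2, a(2)=3.
Computing successive values: a(1)=2, a(2)=3, a(3)=5, a(4)=8, a(5)=13, a(6)=21, a(7)=34, a(8)=55, a(9)=89.

Final answer: 89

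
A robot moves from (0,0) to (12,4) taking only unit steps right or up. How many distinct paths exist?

Each path has 12 right steps and 4 up steps in some order (16 steps total).
Choose which 4 of the 16 steps are up: C(16,4).

Final answer: C(16,4) = 1820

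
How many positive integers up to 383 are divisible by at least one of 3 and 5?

Multiples of 3: 127. Multiples of 5: 76. Of both (lcm=15): 25.
By inclusion-exclusion: 127 + 76 - 25.

Final answer: 178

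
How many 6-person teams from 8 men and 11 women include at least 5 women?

Sum over valid woman counts:
C(11,5)C(8,1) = 3696
C(11,6)C(8,0) = 462
Total: 3696 + 462.

Final answer: 4158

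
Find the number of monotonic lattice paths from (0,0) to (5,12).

Each path has 5 right steps and 12 up steps in some order (17 steps total).
Choose which 12 of the 17 steps are up: C(17,12).

Final answer: C(17,12) = 6188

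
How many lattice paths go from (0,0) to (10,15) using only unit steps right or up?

Each path has 10 right steps and 15 up steps in some order (25 steps total).
Choose which 15 of the 25 steps are up: C(25,15).

Final answer: C(25,15) = 3268760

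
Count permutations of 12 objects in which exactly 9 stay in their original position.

Choose which 9 elements are fixed: C(12,9) = 220.
Derange the remaining 3 using D(j) = (j-1)(D(j-1) + D(j-2)), D(0)=1, D(1)=0: D(2)=1, D(3)=2.
Total: 220 x 2.

Final answer: C(12,9) D(3) = 440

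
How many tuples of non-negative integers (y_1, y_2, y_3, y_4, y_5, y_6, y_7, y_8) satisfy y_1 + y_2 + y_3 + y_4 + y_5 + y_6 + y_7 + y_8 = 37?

Stars and bars with 37 stars and 7 bars:
C(37+8-1, 8-1) = C(44,7).

Final answer: C(44,7) = 38320568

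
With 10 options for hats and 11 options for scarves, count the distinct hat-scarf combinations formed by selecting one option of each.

By the multiplication principle: 10 x 11.

Final answer: 110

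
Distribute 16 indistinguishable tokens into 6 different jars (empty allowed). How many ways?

Stars and bars: C(n+k-1, k-1) = C(21,5).

Final answer: C(21,5) = 20349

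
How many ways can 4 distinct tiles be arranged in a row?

The number of ways to arrange 4 distinct objects is 4!.

Final answer: 4! = 24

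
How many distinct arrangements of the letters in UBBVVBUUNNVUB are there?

Letters (B:4, N:2, U:4, V:3). Total letters: 13.
Permutations = 13!/(4! x 4! x 3! x 2!).

Final answer: 900900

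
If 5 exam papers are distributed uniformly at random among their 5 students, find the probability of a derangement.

Use the recurrence D(n) = (n-1)(D(n-1) + D(n-2)) with D(0)=1, D(1)=0.
Building up: D(2)=1, D(3)=2, D(4)=9, D(5)=44.
Total arrangements: 5! = 120.
Probability = D(5)/5! = 11/30.

Final answer: D(5)/5! = 44/120 = 0.366667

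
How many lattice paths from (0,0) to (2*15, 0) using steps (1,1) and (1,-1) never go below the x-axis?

Total monotonic paths to (15,15): C(30,15) = 155117520.
Reflecting each bad path at its first crossing gives a bijection with paths to (14,16): C(30,16) = 145422675.
Valid Dyck paths: 155117520 - 145422675.
(These counts are the Catalan numbers.)

Final answer: C_{15} = 9694845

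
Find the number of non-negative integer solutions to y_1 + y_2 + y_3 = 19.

Stars and bars with 19 stars and 2 bars:
C(19+3-1, 3-1) = C(21,2).

Final answer: C(21,2) = 210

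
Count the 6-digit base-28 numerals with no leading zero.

In base 28, the leading digit has 27 choices (1..27); each of the remaining 5 digits has 28 choices.
Total: 27 x 28^5.

Final answer: 464679936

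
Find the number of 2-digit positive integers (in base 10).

These are the integers in [10^1, 10^2), so the count is 10^2 - 10^1 = 9 x 10^1.

Final answer: 90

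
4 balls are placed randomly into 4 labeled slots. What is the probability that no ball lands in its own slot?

Derangements satisfy D(n) = (n-1)(D(n-1) + D(n-2)), starting from D(0)=1, D(1)=0.
Building up: D(2)=1, D(3)=2, D(4)=9.
Total arrangements: 4! = 24.
Probability = D(4)/4! = 3/8.

Final answer: D(4)/4! = 9/24 = 0.375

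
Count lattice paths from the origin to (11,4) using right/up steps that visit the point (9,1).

Paths (0,0)->(9,1): C(10,1) = 10.
Paths (9,1)->(11,4): C(5,3) = 10.
By multiplication principle: 10 x 10.

Final answer: 100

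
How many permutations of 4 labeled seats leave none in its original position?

Use the recurrence D(n) = (n-1)(D(n-1) + D(n-2)) with D(0)=1, D(1)=0.
D(2) = 1 x (0 + 1) = 1
D(3) = 2 x (1 + 0) = 2
D(4) = 3 x (D(3) + D(2)) = 3 x (2 + 1)

Final answer: D(4) = 9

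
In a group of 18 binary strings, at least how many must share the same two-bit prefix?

There are 4 possible values for two-bit prefix. With 18 binary strings and 4 categories, by pigeonhole: ceiling(18/4).

Final answer: 5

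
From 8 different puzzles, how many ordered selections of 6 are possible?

P(8,6) = 8!/(8-6)! = 8!/2!.

Final answer: P(8,6) = 20160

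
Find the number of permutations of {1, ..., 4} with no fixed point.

Use the recurrence D(n) = (n-1)(D(n-1) + D(n-2)) with D(0)=1, D(1)=0.
Building up: D(2)=1, D(3)=2.
D(4) = 3 x (D(3) + D(2)) = 3 x (2 + 1).

Final answer: D(4) = 9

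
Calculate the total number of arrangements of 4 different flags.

The number of ways to arrange 4 distinct objects is 4!.

Final answer: 4! = 24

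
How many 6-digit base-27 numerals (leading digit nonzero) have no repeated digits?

The leading digit has 26 choices (anything but zero); the next has 26 (anything but the first), then 25, and so on, one fewer each time.
Total: 26 x 26 x 25 x 24 x 23 x 22.

Final answer: 205233600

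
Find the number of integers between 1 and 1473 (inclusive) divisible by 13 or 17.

Multiples of 13: 113. Multiples of 17: 86. Of both (lcm=221): 6.
By inclusion-exclusion: 113 + 86 - 6.

Final answer: 193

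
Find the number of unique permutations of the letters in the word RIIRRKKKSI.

Letters (I:3, K:3, R:3, S:1). Total letters: 10.
Permutations = 10!/(3! x 3! x 3!).

Final answer: 16800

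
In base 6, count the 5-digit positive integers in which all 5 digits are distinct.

First digit: 5 (nonzero). Second: 5 (not first). Third: 4, etc.
Total: 5 x 5 x 4 x 3 x 2.

Final answer: 600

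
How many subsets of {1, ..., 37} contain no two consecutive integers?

Condition on whether n belongs to the subset: if not, any valid subset of {1, ..., n-1} works (a(n-1)); if so, n-1 is excluded and the rest is a valid subset of {1, ..., n-2} (a(n-2)). Hence a(n) = a(n-1) + a(n-2), a(1)=2, a(2)=3.
Iterating the recurrence: a(1)=2, a(2)=3, a(3)=5, a(4)=8, a(5)=13, a(6)=21, a(7)=34, a(8)=55, a(9)=89, a(10)=144, a(11)=233, a(12)=377, a(13)=610, a(14)=987, a(15)=1597, a(16)=2584, a(17)=4181, a(18)=6765, a(19)=10946, a(20)=17711, a(21)=28657, a(22)=46368, a(23)=75025, a(24)=121393, a(25)=196418, a(26)=317811, a(27)=514229, a(28)=832040, a(29)=1346269, a(30)=2178309, a(31)=3524578, a(32)=5702887, a(33)=9227465, a(34)=14930352, a(35)=24157817, a(36)=39088169, a(37)=63245986.

Final answer: 63245986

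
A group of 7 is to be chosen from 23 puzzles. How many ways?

C(23,7) = 23!/(7! x 16!).

Final answer: \binom{23}{7} = 245157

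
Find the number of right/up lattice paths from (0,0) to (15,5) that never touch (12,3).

Total paths to (15,5): C(20,5) = 15504.
Paths through (12,3): C(15,3) x C(5,2) = 4550.
Avoiding (12,3): 15504 - 4550.

Final answer: 10954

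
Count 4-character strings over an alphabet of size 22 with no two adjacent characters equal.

Let g(n) count such strings. g(1) = 22, and each valid string of length n-1 extends in 21 ways (any symbol but the last), so g(n) = 21 g(n-1).
Total: g(4) = 22 x 21^3.

Final answer: 22 x 21^{3} = 203742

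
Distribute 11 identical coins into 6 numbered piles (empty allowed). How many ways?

Stars and bars: C(n+k-1, k-1) = C(16,5).

Final answer: C(16,5) = 4368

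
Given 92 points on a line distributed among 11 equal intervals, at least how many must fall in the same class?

By pigeonhole with 92 objects and 11 categories: ceiling(92/11).

Final answer: 9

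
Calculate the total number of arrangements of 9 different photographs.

The number of ways to arrange 9 distinct objects is 9!.

Final answer: 9! = 362880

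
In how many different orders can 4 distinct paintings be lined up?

The number of ways to arrange 4 distinct objects is 4!.

Final answer: 4! = 24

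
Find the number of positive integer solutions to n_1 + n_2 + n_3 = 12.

Substitute n'_i = n_i - 1 (so n'_i >= 0). Then sum n'_i = 12 - 3 = 9.
Stars and bars: C(9+3-1, 3-1) = C(11,2).

Final answer: C(11,2) = 55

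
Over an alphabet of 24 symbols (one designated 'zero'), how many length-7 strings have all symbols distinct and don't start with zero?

First digit: 23 (nonzero). Second: 23 (not first). Third: 22, etc.
Total: 23 x 23 x 22 x 21 x 20 x 19 x 18.

Final answer: 1671682320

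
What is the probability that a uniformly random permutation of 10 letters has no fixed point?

Derangements satisfy D(n) = (n-1)(D(n-1) + D(n-2)), starting from D(0)=1, D(1)=0.
Building up: D(2)=1, D(3)=2, D(4)=9, D(5)=44, D(6)=265, D(7)=1854, D(8)=14833, D(9)=133496, D(10)=1334961.
Total arrangements: 10! = 3628800.
Probability = D(10)/10! = 16481/44800.

Final answer: D(10)/10! = 1334961/3628800 = 0.367879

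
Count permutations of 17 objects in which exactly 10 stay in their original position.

Choose which 10 elements are fixed: C(17,10) = 19448.
Derange the remaining 7 using D(j) = (j-1)(D(j-1) + D(j-2)), D(0)=1, D(1)=0: D(2)=1, D(3)=2, D(4)=9, D(5)=44, D(6)=265, D(7)=1854.
Total: 19448 x 1854.

Final answer: C(17,10) D(7) = 36056592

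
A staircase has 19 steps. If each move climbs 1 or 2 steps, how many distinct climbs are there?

Let f(n) be the number of climbs. Removing the last move (1 or 2 steps) gives f(n) = f(n-1) + f(n-2); base cases f(1)=1, f(2)=2.
Iterating the recurrence: f(1)=1, f(2)=2, f(3)=3, f(4)=5, f(5)=8, f(6)=13, f(7)=21, f(8)=34, f(9)=55, f(10)=89, f(11)=144, f(12)=233, f(13)=377, f(14)=610, f(15)=987, f(16)=1597, f(17)=2584, f(18)=4181, f(19)=6765.

Final answer: 6765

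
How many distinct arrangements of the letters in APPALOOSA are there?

Letters (A:3, L:1, O:2, P:2, S:1). Total letters: 9.
Permutations = 9!/(3! x 2! x 2!).

Final answer: 15120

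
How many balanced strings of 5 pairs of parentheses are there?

This is counted by the nth Catalan number C_n. Here n = 5 (pairs).
C_n = C(2n,n)/(n+1), so C_{5} = C(10,5)/6 = 252/6.

Final answer: C_{5} = 42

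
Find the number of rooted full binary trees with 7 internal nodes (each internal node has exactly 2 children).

The structures are counted by the Catalan number C_n. Here n = 7.
C_n = (2n)!/(n!(n+1)!), so C_{7} = 14!/(7! x 8!) = C(14,7)/8 = 3432/8.

Final answer: C_{7} = 429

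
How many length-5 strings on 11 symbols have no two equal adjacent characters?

Let g(n) count such strings. g(1) = 11, and each valid string of length n-1 extends in 10 ways (any symbol but the last), so g(n) = 10 g(n-1).
Total: g(5) = 11 x 10^4.

Final answer: 11 x 10^{4} = 110000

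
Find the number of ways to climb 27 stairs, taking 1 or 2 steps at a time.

Let f(n) be the number of climbs. Removing the last move (1 or 2 steps) gives f(n) = f(n-1) + f(n-2); base cases f(1)=1, f(2)=2.
Computing successive values: f(1)=1, f(2)=2, f(3)=3, f(4)=5, f(5)=8, f(6)=13, f(7)=21, f(8)=34, f(9)=55, f(10)=89, f(11)=144, f(12)=233, f(13)=377, f(14)=610, f(15)=987, f(16)=1597, f(17)=2584, f(18)=4181, f(19)=6765, f(20)=10946, f(21)=17711, f(22)=28657, f(23)=46368, f(24)=75025, f(25)=121393, f(26)=196418, f(27)=317811.

Final answer: 317811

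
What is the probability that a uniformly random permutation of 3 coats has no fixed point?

Derangements satisfy D(n) = (n-1)(D(n-1) + D(n-2)), starting from D(0)=1, D(1)=0.
Building up: D(2)=1, D(3)=2.
Total arrangements: 3! = 6.
Probability = D(3)/3! = 1/3.

Final answer: D(3)/3! = 2/6 = 0.333333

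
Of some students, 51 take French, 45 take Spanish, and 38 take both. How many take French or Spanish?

|A union B| = |A| + |B| - |A intersect B| = 51 + 45 - 38.

Final answer: 58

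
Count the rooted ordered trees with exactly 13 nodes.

This is a standard Catalan-number count: the answer is C_n. Here n = 13 - 1 = 12.
Using C_0 = 1 and C_(k+1) = C_k x 2(2k+1)/(k+2), build up term by term: C_1=1, C_2=2, C_3=5, C_4=14, C_5=42, C_6=132, C_7=429, C_8=1430, C_9=4862, C_10=16796, C_11=58786, C_12=208012.

Final answer: C_{12} = 208012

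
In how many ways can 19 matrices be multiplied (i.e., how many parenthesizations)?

The structures are counted by the Catalan number C_n. Here n = 19 - 1 = 18.
C_n = C(2n,n)/(n+1), so C_{18} = C(36,18)/19 = 9075135300/19.

Final answer: C_{18} = 477638700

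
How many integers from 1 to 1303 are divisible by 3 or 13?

Multiples of 3: 434. Multiples of 13: 100. Of both (lcm=39): 33.
By inclusion-exclusion: 434 + 100 - 33.

Final answer: 501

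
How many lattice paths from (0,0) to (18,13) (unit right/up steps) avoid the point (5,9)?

Total paths to (18,13): C(31,13) = 206253075.
Paths through (5,9): C(14,9) x C(17,4) = 4764760.
Avoiding (5,9): 206253075 - 4764760.

Final answer: 201488315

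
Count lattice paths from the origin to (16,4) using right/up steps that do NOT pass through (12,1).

Total paths to (16,4): C(20,4) = 4845.
Paths through (12,1): C(13,1) x C(7,3) = 455.
Avoiding (12,1): 4845 - 455.

Final answer: 4390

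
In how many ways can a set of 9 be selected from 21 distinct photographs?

C(21,9) = 21!/(9! x 12!).

Final answer: \binom{21}{9} = 293930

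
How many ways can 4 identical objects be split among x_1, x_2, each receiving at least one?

Substitute x'_i = x_i - 1 (so x'_i >= 0). Then sum x'_i = 4 - 2 = 2.
Stars and bars: C(2+2-1, 2-1) = C(3,1).

Final answer: C(3,1) = 3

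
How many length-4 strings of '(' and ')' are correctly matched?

This is counted by the nth Catalan number C_n. Here n = 2 (pairs).
C_n = (2n)!/(n!(n+1)!), so C_{2} = 4!/(2! x 3!) = C(4,2)/3 = 6/3.

Final answer: C_{2} = 2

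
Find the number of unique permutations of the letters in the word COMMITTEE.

Letters (C:1, E:2, I:1, M:2, O:1, T:2). Total letters: 9.
Permutations = 9!/(2! x 2! x 2!).

Final answer: 45360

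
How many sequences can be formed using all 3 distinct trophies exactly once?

The number of ways to arrange 3 distinct objects is 3!.

Final answer: 3! = 6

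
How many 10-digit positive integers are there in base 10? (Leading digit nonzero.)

Leading digit: 9 options (nonzero). Other 9 digit(s): 10 options each.
Total: 9 x 10^9.

Final answer: 9000000000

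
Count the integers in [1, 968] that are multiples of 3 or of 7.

Multiples of 3: 322. Multiples of 7: 138. Of both (lcm=21): 46.
By inclusion-exclusion: 322 + 138 - 46.

Final answer: 414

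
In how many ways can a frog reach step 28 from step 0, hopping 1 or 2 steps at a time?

Condition on the final move: it is a 1-step (f(n-1) ways to get there) or a 2-step (f(n-2) ways), so f(n) = f(n-1) + f(n-2), with f(1)=1, f(2)=2.
Building up term by term: f(1)=1, f(2)=2, f(3)=3, f(4)=5, f(5)=8, f(6)=13, f(7)=21, f(8)=34, f(9)=55, f(10)=89, f(11)=144, f(12)=233, f(13)=377, f(14)=610, f(15)=987, f(16)=1597, f(17)=2584, f(18)=4181, f(19)=6765, f(20)=10946, f(21)=17711, f(22)=28657, f(23)=46368, f(24)=75025, f(25)=121393, f(26)=196418, f(27)=317811, f(28)=514229.

Final answer: 514229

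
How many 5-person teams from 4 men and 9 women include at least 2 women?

Sum over valid woman counts:
C(9,2)C(4,3) = 144
C(9,3)C(4,2) = 504
C(9,4)C(4,1) = 504
C(9,5)C(4,0) = 126
Total: 144 + 504 + 504 + 126.

Final answer: 1278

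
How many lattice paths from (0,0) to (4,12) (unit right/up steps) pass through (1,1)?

Paths (0,0)->(1,1): C(2,1) = 2.
Paths (1,1)->(4,12): C(14,11) = 364.
By multiplication principle: 2 x 364.

Final answer: 728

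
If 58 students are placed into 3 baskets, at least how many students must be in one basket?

By the pigeonhole principle: ceiling(58/3).

Final answer: 20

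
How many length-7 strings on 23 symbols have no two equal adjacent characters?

First character: 23 choices. Each subsequent: 22 choices (must differ from the previous one).
Total: 23 x 22^6.

Final answer: 23 x 22^{6} = 2607737792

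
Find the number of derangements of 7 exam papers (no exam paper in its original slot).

D(n) = (n-1)(D(n-1) + D(n-2)), D(0)=1, D(1)=0.
D(2) = 1 x (0 + 1) = 1
D(3) = 2 x (1 + 0) = 2
D(4) = 3 x (2 + 1) = 9
D(5) = 4 x (9 + 2) = 44
D(6) = 5 x (44 + 9) = 265
D(7) = 6 x (D(6) + D(5)) = 6 x (265 + 44)

Final answer: D(7) = 1854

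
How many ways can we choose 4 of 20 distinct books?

C(20,4) = 20!/(4! x (20-4)!).

Final answer: C(20,4) = 4845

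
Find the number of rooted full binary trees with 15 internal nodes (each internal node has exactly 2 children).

This is a standard Catalan-number count: the answer is C_n. Here n = 15.
Using C_0 = 1 and C_(k+1) = C_k x 2(2k+1)/(k+2), build up term by term: C_1=1, C_2=2, C_3=5, C_4=14, C_5=42, C_6=132, C_7=429, C_8=1430, C_9=4862, C_10=16796, C_11=58786, C_12=208012, C_13=742900, C_14=2674440, C_15=9694845.

Final answer: C_{15} = 9694845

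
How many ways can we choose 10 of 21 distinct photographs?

C(21,10) = 21!/(10! x 11!).

Final answer: \binom{21}{10} = 352716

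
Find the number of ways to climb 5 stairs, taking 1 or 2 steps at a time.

Condition on the final move: it is a 1-step (f(n-1) ways to get there) or a 2-step (f(n-2) ways), so f(n) = f(n-1) + f(n-2), with f(1)=1, f(2)=2.
Computing successive values: f(1)=1, f(2)=2, f(3)=3, f(4)=5, f(5)=8.

Final answer: 8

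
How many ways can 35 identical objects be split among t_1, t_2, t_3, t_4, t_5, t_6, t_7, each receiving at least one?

Substitute t'_i = t_i - 1 (so t'_i >= 0). Then sum t'_i = 35 - 7 = 28.
Stars and bars: C(28+7-1, 7-1) = C(34,6).

Final answer: C(34,6) = 1344904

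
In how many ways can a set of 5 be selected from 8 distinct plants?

C(8,5) = 8!/(5! x 3!).

Final answer: \binom{8}{5} = 56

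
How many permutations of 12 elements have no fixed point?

D(n) = (n-1)(D(n-1) + D(n-2)), D(0)=1, D(1)=0.
Building up: D(2)=1, D(3)=2, D(4)=9, D(5)=44, D(6)=265, D(7)=1854, D(8)=14833, D(9)=133496, D(10)=1334961, D(11)=14684570.
D(12) = 11 x (D(11) + D(10)) = 11 x (14684570 + 1334961).

Final answer: D(12) = 176214841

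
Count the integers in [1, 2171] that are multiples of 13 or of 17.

Multiples of 13: 167. Multiples of 17: 127. Of both (lcm=221): 9.
By inclusion-exclusion: 167 + 127 - 9.

Final answer: 285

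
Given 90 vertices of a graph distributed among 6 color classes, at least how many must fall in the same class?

By pigeonhole with 90 objects and 6 categories: ceiling(90/6).

Final answer: 15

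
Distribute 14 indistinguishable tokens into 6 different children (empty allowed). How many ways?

Stars and bars: C(n+k-1, k-1) = C(19,5).

Final answer: C(19,5) = 11628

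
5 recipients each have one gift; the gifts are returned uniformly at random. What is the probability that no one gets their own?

D(n) = (n-1)(D(n-1) + D(n-2)), D(0)=1, D(1)=0.
Building up: D(2)=1, D(3)=2, D(4)=9, D(5)=44.
Total arrangements: 5! = 120.
Probability = D(5)/5! = 11/30.

Final answer: D(5)/5! = 44/120 = 0.366667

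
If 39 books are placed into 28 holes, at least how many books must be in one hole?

By the pigeonhole principle: ceiling(39/28).

Final answer: 2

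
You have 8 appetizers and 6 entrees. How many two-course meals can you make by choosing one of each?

By the multiplication principle: 8 x 6.

Final answer: 48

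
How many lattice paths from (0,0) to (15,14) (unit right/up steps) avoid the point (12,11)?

Total paths to (15,14): C(29,14) = 77558760.
Paths through (12,11): C(23,11) x C(6,3) = 27041560.
Avoiding (12,11): 77558760 - 27041560.

Final answer: 50517200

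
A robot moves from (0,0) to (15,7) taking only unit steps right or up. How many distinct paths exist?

Each path has 15 right steps and 7 up steps in some order (22 steps total).
Choose which 7 of the 22 steps are up: C(22,7).

Final answer: C(22,7) = 170544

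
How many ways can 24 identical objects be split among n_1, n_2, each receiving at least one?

Substitute n'_i = n_i - 1 (so n'_i >= 0). Then sum n'_i = 24 - 2 = 22.
Stars and bars: C(22+2-1, 2-1) = C(23,1).

Final answer: C(23,1) = 23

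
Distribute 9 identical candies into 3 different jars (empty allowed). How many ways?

Stars and bars: C(n+k-1, k-1) = C(11,2).

Final answer: C(11,2) = 55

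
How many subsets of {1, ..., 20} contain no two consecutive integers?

Let a(n) count such subsets of {1, ..., n}. Either n is excluded (a(n-1) ways) or n is included, forcing n-1 out (a(n-2) ways), so a(n) = a(n-1) + a(n-2) with a(1)=2, a(2)=3.
Building up term by term: a(1)=2, a(2)=3, a(3)=5, a(4)=8, a(5)=13, a(6)=21, a(7)=34, a(8)=55, a(9)=89, a(10)=144, a(11)=233, a(12)=377, a(13)=610, a(14)=987, a(15)=1597, a(16)=2584, a(17)=4181, a(18)=6765, a(19)=10946, a(20)=17711.

Final answer: 17711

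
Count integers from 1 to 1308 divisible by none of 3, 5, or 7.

|div by 3|=436, |div by 5|=261, |div by 7|=186.
|div by 3&5|=87, |div by 3&7|=62, |div by 5&7|=37, |div by all|=12.
By inclusion-exclusion, divisible by at least one: 436+261+186-87-62-37+12 = 709.
Not divisible by any: 1308 - 709.

Final answer: 599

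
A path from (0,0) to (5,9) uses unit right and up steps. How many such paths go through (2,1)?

Paths (0,0)->(2,1): C(3,1) = 3.
Paths (2,1)->(5,9): C(11,8) = 165.
By multiplication principle: 3 x 165.

Final answer: 495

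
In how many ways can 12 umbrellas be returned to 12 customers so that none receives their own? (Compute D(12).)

Use the recurrence D(n) = (n-1)(D(n-1) + D(n-2)) with D(0)=1, D(1)=0.
D(2) = 1 x (0 + 1) = 1
D(3) = 2 x (1 + 0) = 2
D(4) = 3 x (2 + 1) = 9
D(5) = 4 x (9 + 2) = 44
D(6) = 5 x (44 + 9) = 265
D(7) = 6 x (265 + 44) = 1854
D(8) = 7 x (1854 + 265) = 14833
D(9) = 8 x (14833 + 1854) = 133496
D(10) = 9 x (133496 + 14833) = 1334961
D(11) = 10 x (1334961 + 133496) = 14684570
D(12) = 11 x (D(11) + D(10)) = 11 x (14684570 + 1334961)

Final answer: D(12) = 176214841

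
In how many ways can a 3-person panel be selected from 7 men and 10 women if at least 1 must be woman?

Sum over valid woman counts:
C(10,1)C(7,2) = 210
C(10,2)C(7,1) = 315
C(10,3)C(7,0) = 120
Total: 210 + 315 + 120.

Final answer: 645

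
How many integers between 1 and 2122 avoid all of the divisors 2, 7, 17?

|div by 2|=1061, |div by 7|=303, |div by 17|=124.
|div by 2&7|=151, |div by 2&17|=62, |div by 7&17|=17, |div by all|=8.
By inclusion-exclusion, divisible by at least one: 1061+303+124-151-62-17+8 = 1266.
Not divisible by any: 2122 - 1266.

Final answer: 856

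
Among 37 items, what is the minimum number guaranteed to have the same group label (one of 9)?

There are 9 possible values for group label (one of 9). With 37 items and 9 categories, by pigeonhole: ceiling(37/9).

Final answer: 5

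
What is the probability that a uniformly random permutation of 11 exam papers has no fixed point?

D(n) = (n-1)(D(n-1) + D(n-2)), D(0)=1, D(1)=0.
Building up: D(2)=1, D(3)=2, D(4)=9, D(5)=44, D(6)=265, D(7)=1854, D(8)=14833, D(9)=133496, D(10)=1334961, D(11)=14684570.
Total arrangements: 11! = 39916800.
Probability = D(11)/11! = 1468457/3991680.

Final answer: D(11)/11! = 14684570/39916800 = 0.367879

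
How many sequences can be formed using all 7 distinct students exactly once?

The number of ways to arrange 7 distinct objects is 7!.

Final answer: 7! = 5040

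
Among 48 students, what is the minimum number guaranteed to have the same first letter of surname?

There are 26 possible values for first letter of surname. With 48 students and 26 categories, by pigeonhole: ceiling(48/26).

Final answer: 2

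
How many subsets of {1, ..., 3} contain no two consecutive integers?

Let a(n) count such subsets of {1, ..., n}. Either n is excluded (a(n-1) ways) or n is included, forcing n-1 out (a(n-2) ways), so a(n) = a(n-1) + a(n-2) with a(1)=2, a(2)=3.
Iterating the recurrence: a(1)=2, a(2)=3, a(3)=5.

Final answer: 5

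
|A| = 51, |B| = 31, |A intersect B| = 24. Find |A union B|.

|A union B| = |A| + |B| - |A intersect B| = 51 + 31 - 24.

Final answer: 58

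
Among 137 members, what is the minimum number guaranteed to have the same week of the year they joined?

There are 52 possible values for week of the year they joined. With 137 members and 52 categories, by pigeonhole: ceiling(137/52).

Final answer: 3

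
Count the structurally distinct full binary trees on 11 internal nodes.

This is counted by the nth Catalan number C_n. Here n = 11.
Using C_0 = 1 and C_(k+1) = C_k x 2(2k+1)/(k+2), build up term by term: C_1=1, C_2=2, C_3=5, C_4=14, C_5=42, C_6=132, C_7=429, C_8=1430, C_9=4862, C_10=16796, C_11=58786.

Final answer: C_{11} = 58786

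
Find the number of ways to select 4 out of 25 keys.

C(25,4) = 25!/(4! x (25-4)!).

Final answer: C(25,4) = 12650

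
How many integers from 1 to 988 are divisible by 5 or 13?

Multiples of 5: 197. Multiples of 13: 76. Of both (lcm=65): 15.
By inclusion-exclusion: 197 + 76 - 15.

Final answer: 258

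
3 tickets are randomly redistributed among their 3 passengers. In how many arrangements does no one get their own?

D(n) = (n-1)(D(n-1) + D(n-2)), D(0)=1, D(1)=0.
D(2) = 1 x (0 + 1) = 1
D(3) = 2 x (D(2) + D(1)) = 2 x (1 + 0)

Final answer: D(3) = 2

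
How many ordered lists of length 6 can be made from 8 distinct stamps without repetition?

P(8,6) = 8!/(8-6)! = 8!/2!.

Final answer: P(8,6) = 20160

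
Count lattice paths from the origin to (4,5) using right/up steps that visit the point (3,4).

Paths (0,0)->(3,4): C(7,4) = 35.
Paths (3,4)->(4,5): C(2,1) = 2.
By multiplication principle: 35 x 2.

Final answer: 70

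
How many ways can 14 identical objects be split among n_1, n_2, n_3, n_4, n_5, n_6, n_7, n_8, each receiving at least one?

Substitute n'_i = n_i - 1 (so n'_i >= 0). Then sum n'_i = 14 - 8 = 6.
Stars and bars: C(6+8-1, 8-1) = C(13,7).

Final answer: C(13,7) = 1716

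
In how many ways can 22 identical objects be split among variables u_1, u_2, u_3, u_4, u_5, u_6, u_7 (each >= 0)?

Stars and bars with 22 stars and 6 bars:
C(22+7-1, 7-1) = C(28,6).

Final answer: C(28,6) = 376740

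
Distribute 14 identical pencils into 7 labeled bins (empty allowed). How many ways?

Stars and bars: C(n+k-1, k-1) = C(20,6).

Final answer: C(20,6) = 38760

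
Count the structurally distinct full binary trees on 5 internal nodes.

This is a standard Catalan-number count: the answer is C_n. Here n = 5.
C_n = (2n)!/(n!(n+1)!), so C_{5} = 10!/(5! x 6!) = C(10,5)/6 = 252/6.

Final answer: C_{5} = 42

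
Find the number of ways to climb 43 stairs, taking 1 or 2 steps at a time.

Let f(n) count the ways. The last step is size 1 or 2, so f(n) = f(n-1) + f(n-2) with f(1)=1, f(2)=2.
Computing successive values: f(1)=1, f(2)=2, f(3)=3, f(4)=5, f(5)=8, f(6)=13, f(7)=21, f(8)=34, f(9)=55, f(10)=89, f(11)=144, f(12)=233, f(13)=377, f(14)=610, f(15)=987, f(16)=1597, f(17)=2584, f(18)=4181, f(19)=6765, f(20)=10946, f(21)=17711, f(22)=28657, f(23)=46368, f(24)=75025, f(25)=121393, f(26)=196418, f(27)=317811, f(28)=514229, f(29)=832040, f(30)=1346269, f(31)=2178309, f(32)=3524578, f(33)=5702887, f(34)=9227465, f(35)=14930352, f(36)=24157817, f(37)=39088169, f(38)=63245986, f(39)=102334155, f(40)=165580141, f(41)=267914296, f(42)=433494437, f(43)=701408733.

Final answer: 701408733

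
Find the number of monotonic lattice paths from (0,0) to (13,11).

Each path has 13 right steps and 11 up steps in some order (24 steps total).
Choose which 11 of the 24 steps are up: C(24,11).

Final answer: C(24,11) = 2496144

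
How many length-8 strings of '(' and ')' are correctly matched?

The structures are counted by the Catalan number C_n. Here n = 4 (pairs).
C_n = C(2n,n) - C(2n,n+1), so C_{4} = C(8,4) - C(8,5) = 70 - 56.

Final answer: C_{4} = 14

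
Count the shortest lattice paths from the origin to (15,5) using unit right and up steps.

Each path has 15 right steps and 5 up steps in some order (20 steps total).
Choose which 5 of the 20 steps are up: C(20,5).

Final answer: C(20,5) = 15504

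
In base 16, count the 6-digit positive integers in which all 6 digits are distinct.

First digit: 15 (nonzero). Second: 15 (not first). Third: 14, etc.
Total: 15 x 15 x 14 x 13 x 12 x 11.

Final answer: 5405400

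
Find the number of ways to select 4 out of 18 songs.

C(18,4) = 18!/(4! x 14!).

Final answer: \binom{18}{4} = 3060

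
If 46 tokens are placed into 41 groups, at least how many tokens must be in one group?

By the pigeonhole principle: ceiling(46/41).

Final answer: 2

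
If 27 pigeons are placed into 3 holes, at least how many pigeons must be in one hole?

By the pigeonhole principle: ceiling(27/3).

Final answer: 9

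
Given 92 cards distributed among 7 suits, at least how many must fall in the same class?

By pigeonhole with 92 objects and 7 categories: ceiling(92/7).

Final answer: 14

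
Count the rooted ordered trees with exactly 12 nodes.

The structures are counted by the Catalan number C_n. Here n = 12 - 1 = 11.
C_n = C(2n,n)/(n+1), so C_{11} = C(22,11)/12 = 705432/12.

Final answer: C_{11} = 58786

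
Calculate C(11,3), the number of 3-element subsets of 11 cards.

C(11,3) = 11!/(3! x (11-3)!).

Final answer: C(11,3) = 165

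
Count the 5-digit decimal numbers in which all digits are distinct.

First digit: 9 (not 0). Second: 9 (not first). Third: 8, etc.
Total: 9 x 9 x 8 x 7 x 6.

Final answer: 27216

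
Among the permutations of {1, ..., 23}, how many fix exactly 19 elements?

Choose which 19 elements are fixed: C(23,19) = 8855.
Derange the remaining 4 using D(j) = (j-1)(D(j-1) + D(j-2)), D(0)=1, D(1)=0: D(2)=1, D(3)=2, D(4)=9.
Total: 8855 x 9.

Final answer: C(23,19) D(4) = 79695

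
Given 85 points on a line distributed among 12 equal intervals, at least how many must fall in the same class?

By pigeonhole with 85 objects and 12 categories: ceiling(85/12).

Final answer: 8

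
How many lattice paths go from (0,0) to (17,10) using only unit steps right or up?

Each path has 17 right steps and 10 up steps in some order (27 steps total).
Choose which 10 of the 27 steps are up: C(27,10).

Final answer: C(27,10) = 8436285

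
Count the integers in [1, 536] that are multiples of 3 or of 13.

Multiples of 3: 178. Multiples of 13: 41. Of both (lcm=39): 13.
By inclusion-exclusion: 178 + 41 - 13.

Final answer: 206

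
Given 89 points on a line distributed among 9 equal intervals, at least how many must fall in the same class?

By pigeonhole with 89 objects and 9 categories: ceiling(89/9).

Final answer: 10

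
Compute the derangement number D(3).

D(n) = (n-1)(D(n-1) + D(n-2)), D(0)=1, D(1)=0.
Building up: D(2)=1.
D(3) = 2 x (D(2) + D(1)) = 2 x (1 + 0).

Final answer: D(3) = 2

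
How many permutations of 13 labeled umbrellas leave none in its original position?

Use the recurrence D(n) = (n-1)(D(n-1) + D(n-2)) with D(0)=1, D(1)=0.
D(2) = 1 x (0 + 1) = 1
D(3) = 2 x (1 + 0) = 2
D(4) = 3 x (2 + 1) = 9
D(5) = 4 x (9 + 2) = 44
D(6) = 5 x (44 + 9) = 265
D(7) = 6 x (265 + 44) = 1854
D(8) = 7 x (1854 + 265) = 14833
D(9) = 8 x (14833 + 1854) = 133496
D(10) = 9 x (133496 + 14833) = 1334961
D(11) = 10 x (1334961 + 133496) = 14684570
D(12) = 11 x (14684570 + 1334961) = 176214841
D(13) = 12 x (D(12) + D(11)) = 12 x (176214841 + 14684570)

Final answer: D(13) = 2290792932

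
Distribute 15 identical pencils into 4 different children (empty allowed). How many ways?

Stars and bars: C(n+k-1, k-1) = C(18,3).

Final answer: C(18,3) = 816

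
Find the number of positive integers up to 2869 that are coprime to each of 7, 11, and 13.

|div by 7|=409, |div by 11|=260, |div by 13|=220.
|div by 7&11|=37, |div by 7&13|=31, |div by 11&13|=20, |div by all|=2.
By inclusion-exclusion, divisible by at least one: 409+260+220-37-31-20+2 = 803.
Not divisible by any: 2869 - 803.

Final answer: 2066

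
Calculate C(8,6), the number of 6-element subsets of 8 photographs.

C(8,6) = 8!/(6! x 2!).

Final answer: \binom{8}{6} = 28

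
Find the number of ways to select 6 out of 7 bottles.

C(7,6) = 7!/(6! x (7-6)!).

Final answer: C(7,6) = 7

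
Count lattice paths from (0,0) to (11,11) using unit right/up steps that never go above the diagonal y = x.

Total monotonic paths to (11,11): C(22,11) = 705432.
Reflecting each bad path at its first crossing gives a bijection with paths to (10,12): C(22,12) = 646646.
Valid Dyck paths: 705432 - 646646.
(These counts are the Catalan numbers.)

Final answer: C_{11} = 58786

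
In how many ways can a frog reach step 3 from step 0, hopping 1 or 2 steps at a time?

Let f(n) count the ways. The last step is size 1 or 2, so f(n) = f(n-1) + f(n-2) with f(1)=1, f(2)=2.
Computing successive values: f(1)=1, f(2)=2, f(3)=3.

Final answer: 3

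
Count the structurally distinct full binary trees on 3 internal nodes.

The structures are counted by the Catalan number C_n. Here n = 3.
Using C_0 = 1 and C_(k+1) = C_k x 2(2k+1)/(k+2), build up term by term: C_1=1, C_2=2, C_3=5.

Final answer: C_{3} = 5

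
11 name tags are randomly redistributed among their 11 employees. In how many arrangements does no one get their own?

D(n) = (n-1)(D(n-1) + D(n-2)), D(0)=1, D(1)=0.
D(2) = 1 x (0 + 1) = 1
D(3) = 2 x (1 + 0) = 2
D(4) = 3 x (2 + 1) = 9
D(5) = 4 x (9 + 2) = 44
D(6) = 5 x (44 + 9) = 265
D(7) = 6 x (265 + 44) = 1854
D(8) = 7 x (1854 + 265) = 14833
D(9) = 8 x (14833 + 1854) = 133496
D(10) = 9 x (133496 + 14833) = 1334961
D(11) = 10 x (D(10) + D(9)) = 10 x (1334961 + 133496)

Final answer: D(11) = 14684570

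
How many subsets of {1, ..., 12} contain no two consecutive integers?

Let a(n) count such subsets of {1, ..., n}. Either n is excluded (a(n-1) ways) or n is included, forcing n-1 out (a(n-2) ways), so a(n) = a(n-1) + a(n-2) with a(1)=2, a(2)=3.
Computing successive values: a(1)=2, a(2)=3, a(3)=5, a(4)=8, a(5)=13, a(6)=21, a(7)=34, a(8)=55, a(9)=89, a(10)=144, a(11)=233, a(12)=377.

Final answer: 377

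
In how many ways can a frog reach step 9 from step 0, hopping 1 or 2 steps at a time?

Condition on the final move: it is a 1-step (f(n-1) ways to get there) or a 2-step (f(n-2) ways), so f(n) = f(n-1) + f(n-2), with f(1)=1, f(2)=2.
Computing successive values: f(1)=1, f(2)=2, f(3)=3, f(4)=5, f(5)=8, f(6)=13, f(7)=21, f(8)=34, f(9)=55.

Final answer: 55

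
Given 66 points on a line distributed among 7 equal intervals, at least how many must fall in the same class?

By pigeonhole with 66 objects and 7 categories: ceiling(66/7).

Final answer: 10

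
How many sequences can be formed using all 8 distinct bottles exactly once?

The number of ways to arrange 8 distinct objects is 8!.

Final answer: 8! = 40320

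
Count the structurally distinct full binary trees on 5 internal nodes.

The structures are counted by the Catalan number C_n. Here n = 5.
C_n = C(2n,n)/(n+1), so C_{5} = C(10,5)/6 = 252/6.

Final answer: C_{5} = 42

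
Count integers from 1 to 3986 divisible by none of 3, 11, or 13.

|div by 3|=1328, |div by 11|=362, |div by 13|=306.
|div by 3&11|=120, |div by 3&13|=102, |div by 11&13|=27, |div by all|=9.
By inclusion-exclusion, divisible by at least one: 1328+362+306-120-102-27+9 = 1756.
Not divisible by any: 3986 - 1756.

Final answer: 2230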